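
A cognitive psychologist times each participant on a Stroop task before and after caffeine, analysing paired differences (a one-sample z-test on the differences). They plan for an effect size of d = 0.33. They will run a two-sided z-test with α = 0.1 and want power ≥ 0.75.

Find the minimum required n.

Set Φ(δ − 1.645) = 0.75; then δ − 1.645 = Φ⁻¹(0.75) = 0.674, giving δ = 2.319.
(The Φ(−δ − z_{α/2}) term is vanishingly small for δ > 0 and is dropped in the standard sample-size formula.)
δ = d·√n ⇒ n = (δ/d)² = (2.319 / 0.33)² = 49.40.
Round up to the next whole unit.

n = 50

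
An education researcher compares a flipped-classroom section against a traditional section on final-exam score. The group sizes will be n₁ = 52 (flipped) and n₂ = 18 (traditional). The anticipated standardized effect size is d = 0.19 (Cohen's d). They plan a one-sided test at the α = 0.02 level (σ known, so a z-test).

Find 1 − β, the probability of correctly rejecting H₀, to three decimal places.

Power ≈ 0.087

Noncentrality parameter: δ = d / √(1/n₁ + 1/n₂) = 0.19 / √(1/52 + 1/18) = 0.6948
Critical value for a one-sided test at α = 0.02: z_α = 2.054.
Power = Φ(δ − 2.054) = Φ(-1.359) = 0.0871.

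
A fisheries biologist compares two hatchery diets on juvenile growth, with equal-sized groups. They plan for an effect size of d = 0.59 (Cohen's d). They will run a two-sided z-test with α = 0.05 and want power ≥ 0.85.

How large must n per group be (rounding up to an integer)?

n = 52 per group

For power 0.85 need Φ(δ − z_{0.025}) = 0.85, so δ = z_{0.025} + z_{0.15} = 1.960 + 1.036 = 2.996.
(The Φ(−δ − z_{α/2}) term is vanishingly small for δ > 0 and is dropped in the standard sample-size formula.)
δ = d·√(n/2) ⇒ n = 2(δ/d)² = 2 × (2.996 / 0.59)² = 51.59.
Round up to the next whole unit.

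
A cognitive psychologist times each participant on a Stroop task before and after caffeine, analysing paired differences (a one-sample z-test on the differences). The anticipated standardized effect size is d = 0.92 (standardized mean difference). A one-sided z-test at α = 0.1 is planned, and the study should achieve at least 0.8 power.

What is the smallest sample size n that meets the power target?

Set Φ(δ − 1.282) = 0.8; then δ − 1.282 = Φ⁻¹(0.8) = 0.842, giving δ = 2.123.
δ = d·√n ⇒ n = (δ/d)² = (2.123 / 0.92)² = 5.33.
Rounding up, n = 6.

n = 6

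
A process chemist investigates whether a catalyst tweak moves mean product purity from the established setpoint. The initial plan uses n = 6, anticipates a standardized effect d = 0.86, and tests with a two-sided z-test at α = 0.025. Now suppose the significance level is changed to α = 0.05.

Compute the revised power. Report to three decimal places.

δ = d·√n = 0.86 × √6 = 2.1066 (unchanged). New critical value: z_{0.025} = 1.960.
Revised power = Φ(δ − 1.960) + Φ(−δ − 1.960) = Φ(0.147) + Φ(-4.067) = 0.5583 + 0.0000 = 0.5583.

Power ≈ 0.558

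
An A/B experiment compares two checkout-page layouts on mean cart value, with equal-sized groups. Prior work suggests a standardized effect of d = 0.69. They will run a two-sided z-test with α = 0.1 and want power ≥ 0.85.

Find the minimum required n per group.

For power 0.85 need Φ(δ − z_{0.05}) = 0.85, so δ = z_{0.05} + z_{0.15} = 1.645 + 1.036 = 2.681.
(For δ > 0 the lower-tail rejection region contributes negligibly to power, so the one-term inversion is standard.)
δ = d·√(n/2) ⇒ n = 2(δ/d)² = 2 × (2.681 / 0.69)² = 30.20.
Round up to the next whole unit.

n = 31 per group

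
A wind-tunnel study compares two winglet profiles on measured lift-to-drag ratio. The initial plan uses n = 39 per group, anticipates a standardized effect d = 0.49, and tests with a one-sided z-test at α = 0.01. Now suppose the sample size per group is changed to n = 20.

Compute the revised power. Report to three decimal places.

Power ≈ 0.219

With n = 20 per group: δ = d·√(n/2) = 0.49 × √(20/2) = 1.5495. Critical value z_{0.01} = 2.326.
Revised power = P(Z > 2.326 − δ) = Φ(-0.777) = 0.2186.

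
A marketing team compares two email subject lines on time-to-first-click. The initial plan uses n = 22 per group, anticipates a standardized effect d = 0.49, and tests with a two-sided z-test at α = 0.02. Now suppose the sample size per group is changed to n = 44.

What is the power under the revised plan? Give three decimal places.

With n = 44 per group: δ = d·√(n/2) = 0.49 × √(44/2) = 2.2983. Critical value z_{0.01} = 2.326.
Revised power = Φ(δ − 2.326) + Φ(−δ − 2.326) = Φ(-0.028) + Φ(-4.625) = 0.4888 + 0.0000 = 0.4888.

Power ≈ 0.489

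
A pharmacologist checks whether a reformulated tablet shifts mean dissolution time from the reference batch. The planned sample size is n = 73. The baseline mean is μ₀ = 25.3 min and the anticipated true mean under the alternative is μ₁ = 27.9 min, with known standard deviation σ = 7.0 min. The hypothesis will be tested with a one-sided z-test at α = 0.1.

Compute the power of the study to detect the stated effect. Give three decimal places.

Standardized effect: d = |μ₁ − μ₀| / σ = |27.9 − 25.3| / 7.0 = 0.3714
Noncentrality parameter: δ = d·√n = 0.3714 × √73 = 3.1735
Critical value for a one-sided test at α = 0.1: z_α = 1.282.
Power = P(Z > 1.282 − δ) = Φ(1.892) = 0.9708.

Power ≈ 0.971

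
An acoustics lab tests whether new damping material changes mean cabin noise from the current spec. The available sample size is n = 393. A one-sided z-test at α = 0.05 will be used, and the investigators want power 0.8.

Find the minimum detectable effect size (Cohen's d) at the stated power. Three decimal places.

d ≈ 0.125

Need Φ(δ − 1.645) = 0.8, so δ = 1.645 + 0.842 = 2.486.
δ = d·√n ⇒ d = δ/√n = 2.486/√393 = 0.1254.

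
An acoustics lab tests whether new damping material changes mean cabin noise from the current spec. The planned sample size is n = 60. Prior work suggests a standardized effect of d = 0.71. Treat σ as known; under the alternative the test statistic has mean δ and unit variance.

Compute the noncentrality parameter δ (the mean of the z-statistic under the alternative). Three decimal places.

δ = d·√n = 0.71 × √60 = 5.4996

δ ≈ 5.500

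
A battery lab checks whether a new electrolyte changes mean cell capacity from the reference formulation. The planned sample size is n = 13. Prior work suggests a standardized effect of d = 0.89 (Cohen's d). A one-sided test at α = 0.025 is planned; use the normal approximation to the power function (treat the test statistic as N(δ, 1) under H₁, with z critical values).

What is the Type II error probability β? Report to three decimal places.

β ≈ 0.106

Noncentrality parameter: δ = d·√n = 0.89 × √13 = 3.2089
One-sided α = 0.025 → critical value z_{0.025} = 1.960.
Power = P(Z > 1.960 − δ) = Φ(1.249) = 0.8942.
Type II error: β = 1 − power = 1 − 0.8942 = 0.1058.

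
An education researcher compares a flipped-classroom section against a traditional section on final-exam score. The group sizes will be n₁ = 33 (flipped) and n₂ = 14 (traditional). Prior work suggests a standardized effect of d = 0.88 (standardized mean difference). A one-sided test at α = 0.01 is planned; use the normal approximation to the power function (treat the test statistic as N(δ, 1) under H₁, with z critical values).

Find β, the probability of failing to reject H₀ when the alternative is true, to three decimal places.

Noncentrality parameter: δ = d / √(1/n₁ + 1/n₂) = 0.88 / √(1/33 + 1/14) = 2.7590
Critical value for a one-sided test at α = 0.01: z_α = 2.326.
Power = P(Z > 2.326 − δ) = Φ(0.433) = 0.6674.
Type II error: β = 1 − power = 1 − 0.6674 = 0.3326.

β ≈ 0.333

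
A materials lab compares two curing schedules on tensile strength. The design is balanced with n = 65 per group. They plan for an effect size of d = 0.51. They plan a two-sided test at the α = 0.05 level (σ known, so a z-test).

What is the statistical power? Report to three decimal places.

Power ≈ 0.828

Noncentrality parameter: δ = d·√(n/2) = 0.51 × √(65/2) = 2.9074
Two-sided α = 0.05 → critical value z_{0.025} = 1.960.
Power = Φ(δ − 1.960) + Φ(−δ − 1.960) = Φ(0.947) + Φ(-4.867) = 0.8283 + 0.0000 = 0.8283.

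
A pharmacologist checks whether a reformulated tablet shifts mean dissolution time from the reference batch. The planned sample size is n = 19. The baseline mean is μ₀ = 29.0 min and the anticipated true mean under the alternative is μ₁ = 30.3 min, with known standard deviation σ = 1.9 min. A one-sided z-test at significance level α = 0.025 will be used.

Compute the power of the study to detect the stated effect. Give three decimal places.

Standardized effect: d = |μ₁ − μ₀| / σ = |30.3 − 29.0| / 1.9 = 0.6842
Noncentrality parameter: δ = d·√n = 0.6842 × √19 = 2.9824
One-sided α = 0.025 → critical value z_{0.025} = 1.960.
Power = Φ(δ − 1.960) = Φ(1.022) = 0.8467.

Power ≈ 0.847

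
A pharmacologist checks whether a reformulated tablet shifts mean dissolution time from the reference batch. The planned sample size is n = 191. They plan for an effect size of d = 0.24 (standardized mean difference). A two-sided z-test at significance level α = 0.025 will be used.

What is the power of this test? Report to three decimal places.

Noncentrality parameter: λ = d·√n = 0.24 × √191 = 3.3169
Critical value for a two-sided test at α = 0.025: z_{α/2} = 2.241.
Power = Φ(λ − 2.241) + Φ(−λ − 2.241) = Φ(1.075) + Φ(-5.558) = 0.8589 + 0.0000 = 0.8589.

Power ≈ 0.859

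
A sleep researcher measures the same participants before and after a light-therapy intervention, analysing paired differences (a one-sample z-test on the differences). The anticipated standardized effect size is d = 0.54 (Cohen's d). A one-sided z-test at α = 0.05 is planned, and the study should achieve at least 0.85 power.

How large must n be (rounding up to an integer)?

Set Φ(δ − 1.645) = 0.85; then δ − 1.645 = Φ⁻¹(0.85) = 1.036, giving δ = 2.681.
δ = d·√n ⇒ n = (δ/d)² = (2.681 / 0.54)² = 24.65.
Round up to the next whole unit.

n = 25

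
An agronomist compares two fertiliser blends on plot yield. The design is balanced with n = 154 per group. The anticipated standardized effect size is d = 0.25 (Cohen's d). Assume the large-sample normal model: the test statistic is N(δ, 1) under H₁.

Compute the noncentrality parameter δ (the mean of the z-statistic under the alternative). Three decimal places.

δ ≈ 2.194

The noncentrality parameter scales effect size by the design's sample-size factor: δ = d·√(n/2) = 0.25 × √(154/2) = 2.1937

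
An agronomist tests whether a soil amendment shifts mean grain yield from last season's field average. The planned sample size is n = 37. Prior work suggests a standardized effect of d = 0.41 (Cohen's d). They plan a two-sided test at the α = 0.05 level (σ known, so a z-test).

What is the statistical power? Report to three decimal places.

Power ≈ 0.703

Noncentrality parameter: δ = d·√n = 0.41 × √37 = 2.4939
Two-sided α = 0.05 → critical value z_{0.025} = 1.960.
Power = Φ(δ − 1.960) + Φ(−δ − 1.960) = Φ(0.534) + Φ(-4.454) = 0.7033 + 0.0000 = 0.7033.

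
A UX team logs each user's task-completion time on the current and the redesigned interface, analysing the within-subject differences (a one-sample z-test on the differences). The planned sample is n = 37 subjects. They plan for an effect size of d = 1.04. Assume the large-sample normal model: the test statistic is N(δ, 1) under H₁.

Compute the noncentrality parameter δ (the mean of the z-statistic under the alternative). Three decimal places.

δ = d·√n = 1.04 × √37 = 6.3261

δ ≈ 6.326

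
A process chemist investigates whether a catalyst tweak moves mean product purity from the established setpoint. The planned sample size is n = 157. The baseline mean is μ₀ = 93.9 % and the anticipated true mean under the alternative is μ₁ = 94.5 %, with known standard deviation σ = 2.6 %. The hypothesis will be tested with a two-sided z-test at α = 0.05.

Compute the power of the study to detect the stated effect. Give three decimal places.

Power ≈ 0.824

Standardized effect: d = |μ₁ − μ₀| / σ = |94.5 − 93.9| / 2.6 = 0.2308
Noncentrality parameter: δ = d·√n = 0.2308 × √157 = 2.8915
Critical value for a two-sided test at α = 0.05: z_{α/2} = 1.960.
Power = Φ(δ − 1.960) + Φ(−δ − 1.960) = Φ(0.932) + Φ(-4.851) = 0.8242 + 0.0000 = 0.8242.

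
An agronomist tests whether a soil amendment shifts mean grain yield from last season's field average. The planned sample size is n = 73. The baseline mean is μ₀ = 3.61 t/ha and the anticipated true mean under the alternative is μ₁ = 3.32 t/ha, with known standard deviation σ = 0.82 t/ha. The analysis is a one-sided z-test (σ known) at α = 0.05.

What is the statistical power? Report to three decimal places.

Power ≈ 0.916

Standardized effect: d = |μ₁ − μ₀| / σ = |3.32 − 3.61| / 0.82 = 0.3537
Noncentrality parameter: λ = d·√n = 0.3537 × √73 = 3.0217
Critical value for a one-sided test at α = 0.05: z_α = 1.645.
Power = P(Z > 1.645 − λ) = Φ(1.377) = 0.9157.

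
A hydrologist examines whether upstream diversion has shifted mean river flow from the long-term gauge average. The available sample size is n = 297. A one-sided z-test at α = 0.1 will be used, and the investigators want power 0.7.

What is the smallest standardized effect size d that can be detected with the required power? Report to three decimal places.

Need Φ(δ − 1.282) = 0.7, so δ = 1.282 + 0.524 = 1.806.
δ = d·√n ⇒ d = δ/√n = 1.806/√297 = 0.1048.

d ≈ 0.105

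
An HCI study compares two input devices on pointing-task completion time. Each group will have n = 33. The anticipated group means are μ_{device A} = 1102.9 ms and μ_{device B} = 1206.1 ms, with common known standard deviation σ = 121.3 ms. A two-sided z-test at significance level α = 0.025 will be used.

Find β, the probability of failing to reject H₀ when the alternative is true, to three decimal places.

β ≈ 0.112

Standardized effect: d = |μ_{device A} − μ_{device B}| / σ = |1102.9 − 1206.1| / 121.3 = 0.8508
Noncentrality parameter: δ = d·√(n/2) = 0.8508 × √(33/2) = 3.4559
Two-sided α = 0.025 → critical value z_{0.0125} = 2.241.
Power = Φ(δ − 2.241) + Φ(−δ − 2.241) = Φ(1.214) + Φ(-5.697) = 0.8877 + 0.0000 = 0.8877.
Type II error: β = 1 − power = 1 − 0.8877 = 0.1123.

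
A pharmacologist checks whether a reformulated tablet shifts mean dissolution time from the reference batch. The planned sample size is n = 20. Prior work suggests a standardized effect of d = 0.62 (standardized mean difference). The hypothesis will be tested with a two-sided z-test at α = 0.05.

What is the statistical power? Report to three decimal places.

Noncentrality parameter: δ = d·√n = 0.62 × √20 = 2.7727
Two-sided α = 0.05 → critical value z_{0.025} = 1.960.
Power = Φ(δ − 1.960) + Φ(−δ − 1.960) = Φ(0.813) + Φ(-4.733) = 0.7918 + 0.0000 = 0.7918.

Power ≈ 0.792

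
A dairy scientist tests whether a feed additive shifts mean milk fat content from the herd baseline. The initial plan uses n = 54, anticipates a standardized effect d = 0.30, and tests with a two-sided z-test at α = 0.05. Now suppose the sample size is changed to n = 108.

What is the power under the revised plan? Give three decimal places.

Power ≈ 0.877

With n = 108: δ = d·√n = 0.30 × √108 = 3.1177. Critical value z_{0.025} = 1.960.
Revised power = Φ(δ − 1.960) + Φ(−δ − 1.960) = Φ(1.158) + Φ(-5.078) = 0.8765 + 0.0000 = 0.8765.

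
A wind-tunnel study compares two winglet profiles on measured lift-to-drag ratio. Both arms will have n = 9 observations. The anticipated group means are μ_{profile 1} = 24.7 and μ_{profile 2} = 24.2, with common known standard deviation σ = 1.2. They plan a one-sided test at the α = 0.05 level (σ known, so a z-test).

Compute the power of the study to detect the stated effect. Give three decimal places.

Power ≈ 0.223

Standardized effect: d = |μ_{profile 1} − μ_{profile 2}| / σ = |24.7 − 24.2| / 1.2 = 0.4167
Noncentrality parameter: δ = d·√(n/2) = 0.4167 × √(9/2) = 0.8839
One-sided α = 0.05 → critical value z_{0.05} = 1.645.
Power = P(Z > 1.645 − δ) = Φ(-0.761) = 0.2233.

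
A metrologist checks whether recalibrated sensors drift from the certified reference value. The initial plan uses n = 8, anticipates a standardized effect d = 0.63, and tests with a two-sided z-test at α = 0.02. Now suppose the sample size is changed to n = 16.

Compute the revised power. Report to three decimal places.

With n = 16: δ = d·√n = 0.63 × √16 = 2.5200. Critical value z_{0.01} = 2.326.
Revised power = Φ(δ − 2.326) + Φ(−δ − 2.326) = Φ(0.194) + Φ(-4.846) = 0.5768 + 0.0000 = 0.5768.

Power ≈ 0.577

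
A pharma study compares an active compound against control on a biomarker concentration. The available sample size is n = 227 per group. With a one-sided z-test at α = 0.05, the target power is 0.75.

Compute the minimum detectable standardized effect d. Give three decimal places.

d ≈ 0.218

Required noncentrality: δ = z_{0.05} + z_{0.25} = 1.645 + 0.674 = 2.319.
δ = d·√(n/2) ⇒ d = δ/√(n/2) = 2.319/√(227/2) = 0.2177.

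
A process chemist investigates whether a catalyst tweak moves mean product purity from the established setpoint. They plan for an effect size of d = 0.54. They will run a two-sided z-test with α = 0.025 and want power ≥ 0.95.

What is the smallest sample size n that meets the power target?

Set Φ(δ − 2.241) = 0.95; then δ − 2.241 = Φ⁻¹(0.95) = 1.645, giving δ = 3.886.
(The Φ(−δ − z_{α/2}) term is vanishingly small for δ > 0 and is dropped in the standard sample-size formula.)
δ = d·√n ⇒ n = (δ/d)² = (3.886 / 0.54)² = 51.79.
Round up to the next whole unit.

n = 52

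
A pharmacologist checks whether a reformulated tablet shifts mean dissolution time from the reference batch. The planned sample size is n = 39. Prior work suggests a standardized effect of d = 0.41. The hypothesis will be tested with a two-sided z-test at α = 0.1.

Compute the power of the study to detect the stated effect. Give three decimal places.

Power ≈ 0.820

Noncentrality parameter: δ = d·√n = 0.41 × √39 = 2.5604
Critical value for a two-sided test at α = 0.1: z_{α/2} = 1.645.
Power = Φ(δ − 1.645) + Φ(−δ − 1.645) = Φ(0.916) + Φ(-4.205) = 0.8201 + 0.0000 = 0.8201.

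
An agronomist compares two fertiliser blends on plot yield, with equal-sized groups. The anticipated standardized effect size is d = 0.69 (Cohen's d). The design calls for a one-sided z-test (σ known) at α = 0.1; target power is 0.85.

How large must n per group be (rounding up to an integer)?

n = 23 per group

Set Φ(δ − 1.282) = 0.85; then δ − 1.282 = Φ⁻¹(0.85) = 1.036, giving δ = 2.318.
δ = d·√(n/2) ⇒ n = 2(δ/d)² = 2 × (2.318 / 0.69)² = 22.57.
Rounding up, n = 23 per group.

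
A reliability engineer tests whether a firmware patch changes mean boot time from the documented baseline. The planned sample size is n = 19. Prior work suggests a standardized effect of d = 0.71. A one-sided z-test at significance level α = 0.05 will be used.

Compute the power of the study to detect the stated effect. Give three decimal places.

Power ≈ 0.926

Noncentrality parameter: δ = d·√n = 0.71 × √19 = 3.0948
Critical value for a one-sided test at α = 0.05: z_α = 1.645.
Power = P(Z > 1.645 − δ) = Φ(1.450) = 0.9265.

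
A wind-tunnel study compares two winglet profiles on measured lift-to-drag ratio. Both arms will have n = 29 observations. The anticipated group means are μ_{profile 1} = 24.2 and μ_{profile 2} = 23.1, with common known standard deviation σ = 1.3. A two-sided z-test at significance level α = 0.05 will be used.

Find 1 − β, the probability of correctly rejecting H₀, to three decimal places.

Power ≈ 0.897

Standardized effect: d = |μ_{profile 1} − μ_{profile 2}| / σ = |24.2 − 23.1| / 1.3 = 0.8462
Noncentrality parameter: δ = d·√(n/2) = 0.8462 × √(29/2) = 3.2221
Two-sided α = 0.05 → critical value z_{0.025} = 1.960.
Power = Φ(δ − 1.960) + Φ(−δ − 1.960) = Φ(1.262) + Φ(-5.182) = 0.8965 + 0.0000 = 0.8965.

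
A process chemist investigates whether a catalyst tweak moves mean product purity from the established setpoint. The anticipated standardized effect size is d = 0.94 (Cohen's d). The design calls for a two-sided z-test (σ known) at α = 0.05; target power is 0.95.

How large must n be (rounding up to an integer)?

Set Φ(δ − 1.960) = 0.95; then δ − 1.960 = Φ⁻¹(0.95) = 1.645, giving δ = 3.605.
(For δ > 0 the lower-tail rejection region contributes negligibly to power, so the one-term inversion is standard.)
δ = d·√n ⇒ n = (δ/d)² = (3.605 / 0.94)² = 14.71.
Round up to the next whole unit.

n = 15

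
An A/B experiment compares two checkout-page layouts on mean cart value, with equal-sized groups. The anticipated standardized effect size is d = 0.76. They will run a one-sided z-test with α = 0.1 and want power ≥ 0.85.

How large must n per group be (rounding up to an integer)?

n = 19 per group

For power 0.85 need Φ(δ − z_{0.1}) = 0.85, so δ = z_{0.1} + z_{0.15} = 1.282 + 1.036 = 2.318.
δ = d·√(n/2) ⇒ n = 2(δ/d)² = 2 × (2.318 / 0.76)² = 18.60.
Rounding up, n = 19 per group.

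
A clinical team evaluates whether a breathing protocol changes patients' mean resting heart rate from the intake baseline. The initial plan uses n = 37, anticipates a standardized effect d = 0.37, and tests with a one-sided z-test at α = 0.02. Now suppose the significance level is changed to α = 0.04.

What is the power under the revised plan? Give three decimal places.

Power ≈ 0.691

δ = d·√n = 0.37 × √37 = 2.2506 (unchanged). New critical value: z_{0.04} = 1.751.
Revised power = Φ(δ − 1.751) = Φ(0.500) = 0.6914.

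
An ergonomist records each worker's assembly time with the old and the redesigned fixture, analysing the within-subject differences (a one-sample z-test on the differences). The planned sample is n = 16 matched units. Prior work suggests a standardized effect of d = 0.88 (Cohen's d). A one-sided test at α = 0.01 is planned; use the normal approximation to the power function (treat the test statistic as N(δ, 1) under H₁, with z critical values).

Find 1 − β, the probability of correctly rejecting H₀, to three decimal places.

Noncentrality parameter: δ = d·√n = 0.88 × √16 = 3.5200
One-sided α = 0.01 → critical value z_{0.01} = 2.326.
Power = P(Z > 2.326 − δ) = Φ(1.194) = 0.8837.

Power ≈ 0.884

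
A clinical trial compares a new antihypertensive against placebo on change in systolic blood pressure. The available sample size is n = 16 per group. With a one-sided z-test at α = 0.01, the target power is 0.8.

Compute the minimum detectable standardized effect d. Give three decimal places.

d ≈ 1.120

Required noncentrality: δ = z_{0.01} + z_{0.20} = 2.326 + 0.842 = 3.168.
δ = d·√(n/2) ⇒ d = δ/√(n/2) = 3.168/√(16/2) = 1.1200.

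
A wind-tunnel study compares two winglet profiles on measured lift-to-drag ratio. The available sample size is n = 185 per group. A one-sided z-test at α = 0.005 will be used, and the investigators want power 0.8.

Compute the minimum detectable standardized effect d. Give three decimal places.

Need Φ(δ − 2.576) = 0.8, so δ = 2.576 + 0.842 = 3.417.
δ = d·√(n/2) ⇒ d = δ/√(n/2) = 3.417/√(185/2) = 0.3553.

d ≈ 0.355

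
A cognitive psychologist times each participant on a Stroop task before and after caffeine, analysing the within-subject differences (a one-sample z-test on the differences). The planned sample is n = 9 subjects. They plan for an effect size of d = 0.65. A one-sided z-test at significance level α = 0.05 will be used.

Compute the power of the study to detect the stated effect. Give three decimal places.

Noncentrality parameter: δ = d·√n = 0.65 × √9 = 1.9500
Critical value for a one-sided test at α = 0.05: z_α = 1.645.
Power = Φ(δ − 1.645) = Φ(0.305) = 0.6199.

Power ≈ 0.620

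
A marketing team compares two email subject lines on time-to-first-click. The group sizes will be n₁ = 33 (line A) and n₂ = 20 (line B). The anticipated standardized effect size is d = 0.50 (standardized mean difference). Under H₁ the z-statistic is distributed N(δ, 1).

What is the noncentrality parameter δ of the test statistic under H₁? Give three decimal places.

The noncentrality parameter scales effect size by the design's sample-size factor: δ = d / √(1/n₁ + 1/n₂) = 0.50 / √(1/33 + 1/20) = 1.7644

δ ≈ 1.764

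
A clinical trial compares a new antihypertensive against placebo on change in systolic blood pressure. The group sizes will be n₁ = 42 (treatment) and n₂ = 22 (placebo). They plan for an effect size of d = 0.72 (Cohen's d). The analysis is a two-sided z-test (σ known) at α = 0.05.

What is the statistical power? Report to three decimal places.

Power ≈ 0.781

Noncentrality parameter: δ = d / √(1/n₁ + 1/n₂) = 0.72 / √(1/42 + 1/22) = 2.7358
Critical value for a two-sided test at α = 0.05: z_{α/2} = 1.960.
Power = Φ(δ − 1.960) + Φ(−δ − 1.960) = Φ(0.776) + Φ(-4.696) = 0.7811 + 0.0000 = 0.7811.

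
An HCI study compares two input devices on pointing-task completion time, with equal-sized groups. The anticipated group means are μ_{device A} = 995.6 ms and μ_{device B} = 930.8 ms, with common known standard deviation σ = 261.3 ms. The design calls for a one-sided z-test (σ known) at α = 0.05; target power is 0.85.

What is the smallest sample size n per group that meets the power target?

n = 234 per group

Standardized effect: d = |μ_{device A} − μ_{device B}| / σ = |995.6 − 930.8| / 261.3 = 0.2480
Set Φ(δ − 1.645) = 0.85; then δ − 1.645 = Φ⁻¹(0.85) = 1.036, giving δ = 2.681.
δ = d·√(n/2) ⇒ n = 2(δ/d)² = 2 × (2.681 / 0.2480)² = 233.80.
Rounding up, n = 234 per group.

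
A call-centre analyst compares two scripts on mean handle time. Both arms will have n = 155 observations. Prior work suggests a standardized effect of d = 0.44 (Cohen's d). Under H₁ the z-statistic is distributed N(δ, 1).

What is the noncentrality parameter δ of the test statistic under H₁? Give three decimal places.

δ ≈ 3.873

δ = d·√(n/2) = 0.44 × √(155/2) = 3.8735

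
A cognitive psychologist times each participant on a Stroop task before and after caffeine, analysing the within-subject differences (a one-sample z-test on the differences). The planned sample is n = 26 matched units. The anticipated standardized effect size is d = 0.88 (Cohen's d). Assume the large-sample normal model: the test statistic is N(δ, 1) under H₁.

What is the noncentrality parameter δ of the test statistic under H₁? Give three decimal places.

The noncentrality parameter scales effect size by the design's sample-size factor: δ = d·√n = 0.88 × √26 = 4.4871

δ ≈ 4.487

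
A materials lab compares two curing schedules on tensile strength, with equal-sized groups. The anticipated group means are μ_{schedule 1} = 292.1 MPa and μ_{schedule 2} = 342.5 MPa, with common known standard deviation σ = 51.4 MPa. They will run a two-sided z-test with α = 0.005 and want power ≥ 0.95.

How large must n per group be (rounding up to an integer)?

Standardized effect: d = |μ_{schedule 1} − μ_{schedule 2}| / σ = |292.1 − 342.5| / 51.4 = 0.9805
Set Φ(δ − 2.807) = 0.95; then δ − 2.807 = Φ⁻¹(0.95) = 1.645, giving δ = 4.452.
(The Φ(−δ − z_{α/2}) term is vanishingly small for δ > 0 and is dropped in the standard sample-size formula.)
δ = d·√(n/2) ⇒ n = 2(δ/d)² = 2 × (4.452 / 0.9805)² = 41.23.
Rounding up, n = 42 per group.

n = 42 per group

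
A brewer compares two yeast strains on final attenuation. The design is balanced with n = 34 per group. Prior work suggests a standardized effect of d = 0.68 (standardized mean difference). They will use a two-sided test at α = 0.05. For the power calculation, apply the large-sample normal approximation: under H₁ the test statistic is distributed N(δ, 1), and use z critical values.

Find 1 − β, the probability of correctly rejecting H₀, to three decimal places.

Noncentrality parameter: δ = d·√(n/2) = 0.68 × √(34/2) = 2.8037
Two-sided α = 0.05 → critical value z_{0.025} = 1.960.
Power = Φ(δ − 1.960) + Φ(−δ − 1.960) = Φ(0.844) + Φ(-4.764) = 0.8006 + 0.0000 = 0.8006.

Power ≈ 0.801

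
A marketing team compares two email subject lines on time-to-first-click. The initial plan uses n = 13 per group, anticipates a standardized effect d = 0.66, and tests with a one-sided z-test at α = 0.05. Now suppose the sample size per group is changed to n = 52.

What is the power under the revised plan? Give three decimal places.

With n = 52 per group: δ = d·√(n/2) = 0.66 × √(52/2) = 3.3654. Critical value z_{0.05} = 1.645.
Revised power = P(Z > 1.645 − δ) = Φ(1.720) = 0.9573.

Power ≈ 0.957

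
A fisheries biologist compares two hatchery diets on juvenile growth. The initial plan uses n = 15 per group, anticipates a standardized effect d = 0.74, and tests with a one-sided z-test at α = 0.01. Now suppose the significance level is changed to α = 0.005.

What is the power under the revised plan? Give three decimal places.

Power ≈ 0.291

δ = d·√(n/2) = 0.74 × √(15/2) = 2.0266 (unchanged). New critical value: z_{0.005} = 2.576.
Revised power = Φ(δ − 2.576) = Φ(-0.549) = 0.2914.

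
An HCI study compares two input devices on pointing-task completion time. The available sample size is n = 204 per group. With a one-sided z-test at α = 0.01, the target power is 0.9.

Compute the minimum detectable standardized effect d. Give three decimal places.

d ≈ 0.357

Need Φ(δ − 2.326) = 0.9, so δ = 2.326 + 1.282 = 3.608.
δ = d·√(n/2) ⇒ d = δ/√(n/2) = 3.608/√(204/2) = 0.3572.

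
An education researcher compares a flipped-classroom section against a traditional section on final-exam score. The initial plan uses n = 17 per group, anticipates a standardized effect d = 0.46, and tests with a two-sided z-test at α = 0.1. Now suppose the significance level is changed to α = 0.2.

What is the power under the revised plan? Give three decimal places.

Power ≈ 0.528

δ = d·√(n/2) = 0.46 × √(17/2) = 1.3411 (unchanged). New critical value: z_{0.1} = 1.282.
Revised power = Φ(δ − 1.282) + Φ(−δ − 1.282) = Φ(0.060) + Φ(-2.623) = 0.5237 + 0.0044 = 0.5281.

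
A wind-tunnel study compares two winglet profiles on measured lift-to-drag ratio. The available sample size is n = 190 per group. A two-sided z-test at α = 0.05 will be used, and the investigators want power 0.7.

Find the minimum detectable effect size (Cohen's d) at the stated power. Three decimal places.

d ≈ 0.255

Required noncentrality: δ = z_{0.025} + z_{0.30} = 1.960 + 0.524 = 2.484.
(Lower-tail contribution to power is negligible for δ > 0.)
δ = d·√(n/2) ⇒ d = δ/√(n/2) = 2.484/√(190/2) = 0.2549.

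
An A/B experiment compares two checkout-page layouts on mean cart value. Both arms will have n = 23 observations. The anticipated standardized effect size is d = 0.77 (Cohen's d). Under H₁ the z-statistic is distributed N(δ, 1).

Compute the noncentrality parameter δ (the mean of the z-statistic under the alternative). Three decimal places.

The noncentrality parameter scales effect size by the design's sample-size factor: δ = d·√(n/2) = 0.77 × √(23/2) = 2.6112

δ ≈ 2.611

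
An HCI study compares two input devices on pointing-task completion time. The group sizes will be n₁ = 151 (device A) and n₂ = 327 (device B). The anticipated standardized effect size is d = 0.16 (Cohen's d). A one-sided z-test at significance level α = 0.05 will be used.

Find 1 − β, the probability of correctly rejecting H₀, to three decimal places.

Power ≈ 0.493

Noncentrality parameter: δ = d / √(1/n₁ + 1/n₂) = 0.16 / √(1/151 + 1/327) = 1.6262
Critical value for a one-sided test at α = 0.05: z_α = 1.645.
Power = P(Z > 1.645 − δ) = Φ(-0.019) = 0.4926.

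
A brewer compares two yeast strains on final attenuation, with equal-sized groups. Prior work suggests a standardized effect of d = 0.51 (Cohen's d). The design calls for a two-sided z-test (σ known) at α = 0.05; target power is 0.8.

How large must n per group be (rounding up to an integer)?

For power 0.8 need Φ(δ − z_{0.025}) = 0.8, so δ = z_{0.025} + z_{0.20} = 1.960 + 0.842 = 2.802.
(For δ > 0 the lower-tail rejection region contributes negligibly to power, so the one-term inversion is standard.)
δ = d·√(n/2) ⇒ n = 2(δ/d)² = 2 × (2.802 / 0.51)² = 60.35.
Round up to the next whole unit.

n = 61 per group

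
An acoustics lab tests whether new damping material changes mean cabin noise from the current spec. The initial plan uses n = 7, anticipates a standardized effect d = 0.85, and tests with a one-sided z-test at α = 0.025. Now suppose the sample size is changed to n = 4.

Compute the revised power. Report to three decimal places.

With n = 4: δ = d·√n = 0.85 × √4 = 1.7000. Critical value z_{0.025} = 1.960.
Revised power = Φ(δ − 1.960) = Φ(-0.260) = 0.3974.

Power ≈ 0.397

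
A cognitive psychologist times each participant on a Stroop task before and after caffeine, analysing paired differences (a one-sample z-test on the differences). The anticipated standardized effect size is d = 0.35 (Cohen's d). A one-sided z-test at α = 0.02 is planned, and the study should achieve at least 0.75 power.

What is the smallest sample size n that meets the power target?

Set Φ(δ − 2.054) = 0.75; then δ − 2.054 = Φ⁻¹(0.75) = 0.674, giving δ = 2.728.
δ = d·√n ⇒ n = (δ/d)² = (2.728 / 0.35)² = 60.76.
Rounding up, n = 61.

n = 61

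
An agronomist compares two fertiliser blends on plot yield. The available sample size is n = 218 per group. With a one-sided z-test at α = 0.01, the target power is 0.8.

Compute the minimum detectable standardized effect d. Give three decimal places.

Required noncentrality: δ = z_{0.01} + z_{0.20} = 2.326 + 0.842 = 3.168.
δ = d·√(n/2) ⇒ d = δ/√(n/2) = 3.168/√(218/2) = 0.3034.

d ≈ 0.303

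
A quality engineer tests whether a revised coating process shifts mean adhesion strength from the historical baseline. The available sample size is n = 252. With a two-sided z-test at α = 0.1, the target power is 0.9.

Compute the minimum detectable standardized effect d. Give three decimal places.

Need Φ(δ − 1.645) = 0.9, so δ = 1.645 + 1.282 = 2.926.
(Lower-tail contribution to power is negligible for δ > 0.)
δ = d·√n ⇒ d = δ/√n = 2.926/√252 = 0.1843.

d ≈ 0.184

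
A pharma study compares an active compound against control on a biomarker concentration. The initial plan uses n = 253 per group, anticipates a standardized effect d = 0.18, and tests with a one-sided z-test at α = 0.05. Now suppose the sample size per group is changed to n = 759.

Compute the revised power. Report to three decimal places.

Power ≈ 0.969

With n = 759 per group: δ = d·√(n/2) = 0.18 × √(759/2) = 3.5065. Critical value z_{0.05} = 1.645.
Revised power = Φ(δ − 1.645) = Φ(1.862) = 0.9687.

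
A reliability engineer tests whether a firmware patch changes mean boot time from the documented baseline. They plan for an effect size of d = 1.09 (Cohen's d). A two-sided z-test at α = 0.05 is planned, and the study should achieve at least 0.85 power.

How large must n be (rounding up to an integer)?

n = 8

For power 0.85 need Φ(δ − z_{0.025}) = 0.85, so δ = z_{0.025} + z_{0.15} = 1.960 + 1.036 = 2.996.
(The Φ(−δ − z_{α/2}) term is vanishingly small for δ > 0 and is dropped in the standard sample-size formula.)
δ = d·√n ⇒ n = (δ/d)² = (2.996 / 1.09)² = 7.56.
Rounding up, n = 8.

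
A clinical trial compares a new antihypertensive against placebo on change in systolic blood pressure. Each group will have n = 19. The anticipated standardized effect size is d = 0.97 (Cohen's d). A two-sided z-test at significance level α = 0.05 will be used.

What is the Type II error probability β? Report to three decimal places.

Noncentrality parameter: λ = d·√(n/2) = 0.97 × √(19/2) = 2.9897
Two-sided α = 0.05 → critical value z_{0.025} = 1.960.
Power = Φ(λ − 1.960) + Φ(−λ − 1.960) = Φ(1.030) + Φ(-4.950) = 0.8484 + 0.0000 = 0.8484.
Type II error: β = 1 − power = 1 − 0.8484 = 0.1516.

β ≈ 0.152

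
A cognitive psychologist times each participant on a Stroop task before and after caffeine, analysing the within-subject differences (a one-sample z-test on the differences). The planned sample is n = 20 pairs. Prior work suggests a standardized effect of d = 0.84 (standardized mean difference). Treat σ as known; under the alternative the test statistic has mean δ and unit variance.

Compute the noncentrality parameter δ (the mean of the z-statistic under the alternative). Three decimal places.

δ ≈ 3.757

The noncentrality parameter scales effect size by the design's sample-size factor: δ = d·√n = 0.84 × √20 = 3.7566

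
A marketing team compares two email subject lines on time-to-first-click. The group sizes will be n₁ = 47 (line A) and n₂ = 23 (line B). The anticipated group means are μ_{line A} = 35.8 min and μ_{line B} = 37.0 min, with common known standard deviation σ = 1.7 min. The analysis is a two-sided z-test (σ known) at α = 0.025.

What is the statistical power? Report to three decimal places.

Power ≈ 0.703

Standardized effect: d = |μ_{line A} − μ_{line B}| / σ = |35.8 − 37.0| / 1.7 = 0.7059
Noncentrality parameter: δ = d / √(1/n₁ + 1/n₂) = 0.7059 / √(1/47 + 1/23) = 2.7739
Critical value for a two-sided test at α = 0.025: z_{α/2} = 2.241.
Power = Φ(δ − 2.241) + Φ(−δ − 2.241) = Φ(0.533) + Φ(-5.015) = 0.7028 + 0.0000 = 0.7028.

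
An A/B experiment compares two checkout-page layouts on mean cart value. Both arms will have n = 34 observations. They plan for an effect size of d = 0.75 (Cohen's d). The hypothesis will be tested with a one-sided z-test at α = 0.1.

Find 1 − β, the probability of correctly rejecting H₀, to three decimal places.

Power ≈ 0.965

Noncentrality parameter: δ = d·√(n/2) = 0.75 × √(34/2) = 3.0923
One-sided α = 0.1 → critical value z_{0.1} = 1.282.
Power = P(Z > 1.282 − δ) = Φ(1.811) = 0.9649.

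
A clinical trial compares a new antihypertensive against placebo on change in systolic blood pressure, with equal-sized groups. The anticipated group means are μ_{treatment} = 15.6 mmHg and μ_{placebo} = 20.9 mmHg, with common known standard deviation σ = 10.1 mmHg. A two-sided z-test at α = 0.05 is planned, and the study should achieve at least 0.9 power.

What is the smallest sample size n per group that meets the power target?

Standardized effect: d = |μ_{treatment} − μ_{placebo}| / σ = |15.6 − 20.9| / 10.1 = 0.5248
For power 0.9 need Φ(δ − z_{0.025}) = 0.9, so δ = z_{0.025} + z_{0.10} = 1.960 + 1.282 = 3.242.
(For δ > 0 the lower-tail rejection region contributes negligibly to power, so the one-term inversion is standard.)
δ = d·√(n/2) ⇒ n = 2(δ/d)² = 2 × (3.242 / 0.5248)² = 76.32.
Rounding up, n = 77 per group.

n = 77 per group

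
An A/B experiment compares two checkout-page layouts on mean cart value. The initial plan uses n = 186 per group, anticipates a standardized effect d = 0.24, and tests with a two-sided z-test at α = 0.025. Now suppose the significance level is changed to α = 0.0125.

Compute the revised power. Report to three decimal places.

Power ≈ 0.427

δ = d·√(n/2) = 0.24 × √(186/2) = 2.3145 (unchanged). New critical value: z_{0.0063} = 2.498.
Revised power = Φ(δ − 2.498) + Φ(−δ − 2.498) = Φ(-0.183) + Φ(-4.812) = 0.4273 + 0.0000 = 0.4273.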